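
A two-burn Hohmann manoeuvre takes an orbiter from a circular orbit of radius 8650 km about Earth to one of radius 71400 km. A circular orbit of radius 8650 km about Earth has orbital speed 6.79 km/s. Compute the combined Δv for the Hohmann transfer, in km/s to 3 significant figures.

From the circular-orbit relation v² = μ/r at r = 8650 km: μ = v²r = (6.79)² × 8650 = 3.98800×10^5 km³/s².
The Hohmann ellipse has a_t = (r₁ + r₂)/2 = 40025 km.
Circular speed at r₁: v₁ = √(μ/r₁) = √(3.98800×10^5/8650) = 6.790 km/s.
Transfer-orbit speed at r₁ (vis-viva equation): v_p = √[μ(2/r₁ − 1/a_t)] = 9.069 km/s.
First burn Δv₁ = |v_p − v₁| = 2.279 km/s.
Circular speed at r₂: v₂ = √(μ/r₂) = 2.3634 km/s.
Transfer-orbit speed at r₂: v_a = √[μ(2/r₂ − 1/a_t)] = 1.0987 km/s.
Second burn Δv₂ = |v₂ − v_a| = 1.265 km/s.
Δv = Δv₁ + Δv₂ = 2.279 + 1.265 = 3.544 km/s.

Δv = 3.54 km/s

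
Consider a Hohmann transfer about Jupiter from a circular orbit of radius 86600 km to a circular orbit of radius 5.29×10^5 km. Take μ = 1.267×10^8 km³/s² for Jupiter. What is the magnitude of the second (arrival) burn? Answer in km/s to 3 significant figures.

Δv₂ = 7.27 km/s

Semi-major axis of the transfer orbit: a_t = (86600 + 5.290×10^5)/2 = 3.078×10^5 km.
Circular speed at r = 5.290×10^5 km: v_c = √(μ/r) = 15.476 km/s.
Vis-viva on the transfer ellipse at r = 5.290×10^5 km gives v_t = √[μ(2/r − 1/a_t)] = 8.2089 km/s.
Δv₂ = |v_t − v_c| = |8.2089 − 15.476| = 7.267 km/s.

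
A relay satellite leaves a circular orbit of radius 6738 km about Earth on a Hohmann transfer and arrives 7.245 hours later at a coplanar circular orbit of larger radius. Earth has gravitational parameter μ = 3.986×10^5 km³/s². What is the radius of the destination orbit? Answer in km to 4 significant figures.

Transfer time t = 7.245 hours = 26082 s, and t = π√(a_t³/μ).
So a_t = (μ t²/π²)^(1/3) = (3.986×10^5 × (26082)² / π²)^(1/3) = 30174 km.
Since a_t = (r₁ + r₂)/2, r₂ = 2a_t − r₁ = 2×30174 − 6738 = 53610 km.

r₂ = 53610 km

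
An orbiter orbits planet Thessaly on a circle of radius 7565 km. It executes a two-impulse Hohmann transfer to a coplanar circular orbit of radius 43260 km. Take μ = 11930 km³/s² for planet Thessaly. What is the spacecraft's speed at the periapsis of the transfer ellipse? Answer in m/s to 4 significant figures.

v = 1638 m/s

The Hohmann ellipse has a_t = (r₁ + r₂)/2 = 25412.5 km.
At periapsis, r = 7565 km.
Applying v² = μ(2/r − 1/a_t): v = 1.638 km/s.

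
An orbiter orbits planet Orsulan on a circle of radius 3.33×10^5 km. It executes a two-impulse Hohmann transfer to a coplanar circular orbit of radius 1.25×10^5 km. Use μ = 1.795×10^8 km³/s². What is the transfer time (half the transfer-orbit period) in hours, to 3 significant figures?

The Hohmann ellipse has a_t = (r₁ + r₂)/2 = 2.290×10^5 km.
Half the transfer-orbit period gives t = π√(a_t³/μ) = 25700 s.
Converting: 25700 s ÷ 3600 s/hour = 7.14 hours.

t = 7.14 hours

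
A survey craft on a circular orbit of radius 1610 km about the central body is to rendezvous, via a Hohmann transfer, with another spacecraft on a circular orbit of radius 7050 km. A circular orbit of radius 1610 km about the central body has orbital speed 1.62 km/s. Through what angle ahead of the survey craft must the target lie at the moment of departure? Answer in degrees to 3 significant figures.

φ = 93.4°

From the circular-orbit relation v² = μ/r at r = 1610 km: μ = v²r = (1.62)² × 1610 = 4225.28 km³/s².
The Hohmann ellipse has a_t = (r₁ + r₂)/2 = 4330 km.
Transfer time t = π√(a_t³/μ) = 13771 s.
Target angular speed ω₂ = √(μ/r₂³) = 1.0981×10^-4 rad/s.
Angle swept by the target during transfer: ω₂·t = 1.5122 rad = 86.64°.
Arrival is 180° from departure on the ellipse, so φ = 180° − 86.64° = 93.4°.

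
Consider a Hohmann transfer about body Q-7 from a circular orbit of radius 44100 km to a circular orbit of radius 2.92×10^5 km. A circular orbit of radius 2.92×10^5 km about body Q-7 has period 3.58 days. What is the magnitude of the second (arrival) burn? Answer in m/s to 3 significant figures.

Δv₂ = 2890 m/s

From Kepler's third law T² = 4π²r³/μ at r = 2.92×10^5 km, T = 3.58 days = 3.58 × 86400 s = 3.09312×10^5 s: μ = 4π²r³/T² = 1.02734×10^7 km³/s².
Transfer-ellipse semi-major axis a_t = (r₁ + r₂)/2 = (44100 + 2.920×10^5)/2 = 1.6805×10^5 km.
Circular speed at r = 2.920×10^5 km: v_c = √(μ/r) = 5.932 km/s.
Transfer-orbit speed at the same r (vis-viva, a = a_t): v_t = √[μ(2/r − 1/a_t)] = 3.039 km/s.
Δv₂ = |v_t − v_c| = |3.039 − 5.932| = 2.893 km/s.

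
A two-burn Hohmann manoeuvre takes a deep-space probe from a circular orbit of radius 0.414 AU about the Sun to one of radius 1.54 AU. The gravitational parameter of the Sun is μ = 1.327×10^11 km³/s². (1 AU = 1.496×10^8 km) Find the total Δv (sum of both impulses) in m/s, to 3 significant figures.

In km: r₁ = 0.414 × 1.496×10^8 = 6.19344×10^7 km; r₂ = 1.54 × 1.496×10^8 = 2.30384×10^8 km.
The Hohmann ellipse has a_t = (r₁ + r₂)/2 = 1.461592×10^8 km.
Circular speed at r₁: v₁ = √(μ/r₁) = √(1.327×10^11/6.19344×10^7) = 46.288 km/s.
Transfer-orbit speed at r₁ (v² = μ(2/r − 1/a)): v_p = √[μ(2/r₁ − 1/a_t)] = 58.114 km/s.
First burn Δv₁ = |v_p − v₁| = 11.826 km/s.
At r₂, v₂ = √(μ/r₂) = 24.000 km/s.
Transfer-orbit speed at r₂: v_a = √[μ(2/r₂ − 1/a_t)] = 15.623 km/s.
Second burn Δv₂ = |v₂ − v_a| = 8.3770 km/s.
Δv = Δv₁ + Δv₂ = 11.826 + 8.3770 = 20.20 km/s.

Δv = 20200 m/s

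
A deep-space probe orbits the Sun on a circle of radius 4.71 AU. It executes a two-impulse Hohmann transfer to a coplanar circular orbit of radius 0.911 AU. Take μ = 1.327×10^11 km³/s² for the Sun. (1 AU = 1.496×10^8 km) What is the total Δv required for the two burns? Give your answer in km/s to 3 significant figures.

In km: r₁ = 4.71 × 1.496×10^8 = 7.04616×10^8 km; r₂ = 0.911 × 1.496×10^8 = 1.362856×10^8 km.
Semi-major axis of the transfer orbit: a_t = (7.04616×10^8 + 1.362856×10^8)/2 = 4.204508×10^8 km.
Circular speed at r₁: v₁ = √(μ/r₁) = √(1.327×10^11/7.04616×10^8) = 13.723 km/s.
On the transfer ellipse at r₁, vis-viva gives v_a = √[μ(2/r₁ − 1/a_t)] = 7.8132 km/s.
First burn Δv₁ = |v_a − v₁| = 5.910 km/s.
Circular speed at r₂: v₂ = √(μ/r₂) = 31.204 km/s.
Transfer-orbit speed at r₂: v_p = √[μ(2/r₂ − 1/a_t)] = 40.395 km/s.
Second burn Δv₂ = |v₂ − v_p| = 9.191 km/s.
Δv = Δv₁ + Δv₂ = 5.910 + 9.191 = 15.10 km/s.

Δv = 15.1 km/s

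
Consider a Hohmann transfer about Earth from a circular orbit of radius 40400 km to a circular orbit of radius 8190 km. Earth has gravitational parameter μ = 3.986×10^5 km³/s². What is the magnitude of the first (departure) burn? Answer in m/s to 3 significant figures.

The Hohmann ellipse has a_t = (r₁ + r₂)/2 = 24295 km.
Circular speed at r = 40400 km: v_c = √(μ/r) = 3.141 km/s.
Transfer-orbit speed at the same r (vis-viva, a = a_t): v_t = √[μ(2/r − 1/a_t)] = 1.824 km/s.
Δv₁ = |v_t − v_c| = |1.824 − 3.141| = 1.317 km/s.

Δv₁ = 1320 m/s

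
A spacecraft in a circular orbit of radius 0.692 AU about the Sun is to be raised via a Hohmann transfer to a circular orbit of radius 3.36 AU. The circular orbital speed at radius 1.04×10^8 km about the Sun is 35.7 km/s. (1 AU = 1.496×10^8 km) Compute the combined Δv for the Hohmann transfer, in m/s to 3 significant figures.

From the circular-orbit relation v² = μ/r at r = 1.04×10^8 km: μ = v²r = (35.7)² × 1.04×10^8 = 1.32547×10^11 km³/s².
In km: r₁ = 0.692 × 1.496×10^8 = 1.035232×10^8 km; r₂ = 3.36 × 1.496×10^8 = 5.02656×10^8 km.
Semi-major axis of the transfer orbit: a_t = (1.035232×10^8 + 5.02656×10^8)/2 = 3.030896×10^8 km.
At r₁ the circular-orbit speed is v₁ = √(μ/r₁) = 35.78 km/s.
On the transfer ellipse at r₁, v² = μ(2/r − 1/a) gives v_p = √[μ(2/r₁ − 1/a_t)] = 46.08 km/s.
First burn Δv₁ = |v_p − v₁| = 10.30 km/s.
Circular speed at r₂: v₂ = √(μ/r₂) = 16.2386 km/s.
Transfer-orbit speed at r₂: v_a = √[μ(2/r₂ − 1/a_t)] = 9.49036 km/s.
Second burn Δv₂ = |v₂ − v_a| = 6.748 km/s.
Total Δv = Δv₁ + Δv₂ = 17.05 km/s.

Δv = 17000 m/s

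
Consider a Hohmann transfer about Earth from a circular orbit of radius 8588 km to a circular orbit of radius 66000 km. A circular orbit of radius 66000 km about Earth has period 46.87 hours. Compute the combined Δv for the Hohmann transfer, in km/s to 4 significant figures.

Δv = 3.529 km/s

From Kepler's third law T² = 4π²r³/μ at r = 66000 km, T = 46.87 hours = 46.87 × 3600 s = 1.68732×10^5 s: μ = 4π²r³/T² = 3.98654×10^5 km³/s².
The Hohmann ellipse has a_t = (r₁ + r₂)/2 = 37294 km.
At r₁ the circular-orbit speed is v₁ = √(μ/r₁) = 6.8132 km/s.
On the transfer ellipse at r₁, v² = μ(2/r − 1/a) gives v_p = √[μ(2/r₁ − 1/a_t)] = 9.0637 km/s.
First burn Δv₁ = |v_p − v₁| = 2.2505 km/s.
Circular speed at r₂: v₂ = √(μ/r₂) = 2.4577 km/s.
Transfer-orbit speed at r₂: v_a = √[μ(2/r₂ − 1/a_t)] = 1.1794 km/s.
Second burn Δv₂ = |v₂ − v_a| = 1.2783 km/s.
Total Δv = Δv₁ + Δv₂ = 3.529 km/s.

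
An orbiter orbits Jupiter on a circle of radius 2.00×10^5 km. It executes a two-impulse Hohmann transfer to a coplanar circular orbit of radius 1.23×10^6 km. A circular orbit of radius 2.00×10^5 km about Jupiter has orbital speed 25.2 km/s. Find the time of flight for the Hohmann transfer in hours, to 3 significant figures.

t = 46.8 hours

From the circular-orbit relation v² = μ/r at r = 2.00×10^5 km: μ = v²r = (25.2)² × 2.00×10^5 = 1.27008×10^8 km³/s².
Semi-major axis of the transfer orbit: a_t = (2.000×10^5 + 1.230×10^6)/2 = 7.150×10^5 km.
Transfer time t = π√(a_t³/μ) = π√((7.150×10^5)³ / 1.27008×10^8) = 1.685×10^5 s.
Converting: 1.685×10^5 s ÷ 3600 s/hour = 46.8 hours.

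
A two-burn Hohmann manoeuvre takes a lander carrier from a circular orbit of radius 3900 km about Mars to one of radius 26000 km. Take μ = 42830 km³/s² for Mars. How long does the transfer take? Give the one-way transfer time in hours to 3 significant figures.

t = 7.71 hours

Transfer-ellipse semi-major axis a_t = (r₁ + r₂)/2 = (3900 + 26000)/2 = 14950 km.
Half the transfer-orbit period gives t = π√(a_t³/μ) = 27750 s.
Converting: 27750 s ÷ 3600 s/hour = 7.71 hours.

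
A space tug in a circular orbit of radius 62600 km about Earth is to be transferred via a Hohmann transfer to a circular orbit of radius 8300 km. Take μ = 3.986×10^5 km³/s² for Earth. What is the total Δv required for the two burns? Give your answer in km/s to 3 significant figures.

Semi-major axis of the transfer orbit: a_t = (62600 + 8300)/2 = 35450 km.
At r₁ the circular-orbit speed is v₁ = √(μ/r₁) = 2.523 km/s.
Transfer-orbit speed at r₁ (vis-viva): v_a = √[μ(2/r₁ − 1/a_t)] = 1.221 km/s.
First burn Δv₁ = |v_a − v₁| = 1.302 km/s.
Circular speed at r₂: v₂ = √(μ/r₂) = 6.930 km/s.
Transfer-orbit speed at r₂: v_p = √[μ(2/r₂ − 1/a_t)] = 9.209 km/s.
Second burn Δv₂ = |v₂ − v_p| = 2.279 km/s.
Total Δv = Δv₁ + Δv₂ = 3.581 km/s.

Δv = 3.58 km/s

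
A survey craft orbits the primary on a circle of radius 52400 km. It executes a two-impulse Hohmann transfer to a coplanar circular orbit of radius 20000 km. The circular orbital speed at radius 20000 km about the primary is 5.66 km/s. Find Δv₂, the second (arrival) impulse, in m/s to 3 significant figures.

Δv₂ = 1150 m/s

From the circular-orbit relation v² = μ/r at r = 20000 km: μ = v²r = (5.66)² × 20000 = 6.40712×10^5 km³/s².
Semi-major axis of the transfer orbit: a_t = (52400 + 20000)/2 = 36200 km.
On the circular orbit at r = 20000 km, v_c = √(μ/r) = 5.660 km/s.
Vis-viva on the transfer ellipse at r = 20000 km gives v_t = √[μ(2/r − 1/a_t)] = 6.810 km/s.
Δv₂ = |v_t − v_c| = |6.810 − 5.660| = 1.150 km/s.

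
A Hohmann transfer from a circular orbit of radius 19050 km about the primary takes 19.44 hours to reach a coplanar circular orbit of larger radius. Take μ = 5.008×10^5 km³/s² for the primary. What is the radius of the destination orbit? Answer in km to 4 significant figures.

r₂ = 1.067×10^5 km

Transfer time t = 19.44 hours = 69984 s, and t = π√(a_t³/μ).
So a_t = (μ t²/π²)^(1/3) = (5.008×10^5 × (69984)² / π²)^(1/3) = 62872 km.
Since a_t = (r₁ + r₂)/2, r₂ = 2a_t − r₁ = 2×62872 − 19050 = 1.06694×10^5 km.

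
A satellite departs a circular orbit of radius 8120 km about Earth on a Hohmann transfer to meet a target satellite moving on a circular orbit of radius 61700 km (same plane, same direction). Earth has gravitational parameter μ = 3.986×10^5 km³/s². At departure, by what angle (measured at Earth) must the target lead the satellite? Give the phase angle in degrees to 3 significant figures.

The Hohmann ellipse has a_t = (r₁ + r₂)/2 = 34910 km.
Transfer time t = π√(a_t³/μ) = 32456.8 s.
Target angular speed ω₂ = √(μ/r₂³) = 4.11947×10^-5 rad/s.
Angle swept by the target during transfer: ω₂·t = 1.33705 rad = 76.61°.
Arrival is 180° from departure on the ellipse, so φ = 180° − 76.61° = 103°.

φ = 103°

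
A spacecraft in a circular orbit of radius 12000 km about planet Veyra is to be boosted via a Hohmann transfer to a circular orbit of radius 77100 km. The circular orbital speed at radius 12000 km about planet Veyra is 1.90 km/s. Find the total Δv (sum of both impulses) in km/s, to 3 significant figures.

From the circular-orbit relation v² = μ/r at r = 12000 km: μ = v²r = (1.90)² × 12000 = 43320.0 km³/s².
Semi-major axis of the transfer orbit: a_t = (12000 + 77100)/2 = 44550 km.
Circular speed at r₁: v₁ = √(μ/r₁) = √(43320.0/12000) = 1.90000 km/s.
On the transfer ellipse at r₁, vis-viva gives v_p = √[μ(2/r₁ − 1/a_t)] = 2.49952 km/s.
First burn Δv₁ = |v_p − v₁| = 0.59952 km/s.
At r₂, v₂ = √(μ/r₂) = 0.74958 km/s.
Transfer-orbit speed at r₂: v_a = √[μ(2/r₂ − 1/a_t)] = 0.38903 km/s.
Second burn Δv₂ = |v₂ − v_a| = 0.36055 km/s.
Δv = Δv₁ + Δv₂ = 0.59952 + 0.36055 = 0.9601 km/s.

Δv = 0.960 km/s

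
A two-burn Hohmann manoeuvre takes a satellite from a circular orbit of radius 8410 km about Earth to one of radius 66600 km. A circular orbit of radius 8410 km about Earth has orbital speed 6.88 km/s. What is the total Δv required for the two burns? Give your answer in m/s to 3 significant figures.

From the circular-orbit relation v² = μ/r at r = 8410 km: μ = v²r = (6.88)² × 8410 = 3.98082×10^5 km³/s².
Semi-major axis of the transfer orbit: a_t = (8410 + 66600)/2 = 37505 km.
At r₁ the circular-orbit speed is v₁ = √(μ/r₁) = 6.880 km/s.
On the transfer ellipse at r₁, vis-viva gives v_p = √[μ(2/r₁ − 1/a_t)] = 9.168 km/s.
First burn Δv₁ = |v_p − v₁| = 2.288 km/s.
Circular speed at r₂: v₂ = √(μ/r₂) = 2.445 km/s.
Transfer-orbit speed at r₂: v_a = √[μ(2/r₂ − 1/a_t)] = 1.158 km/s.
Second burn Δv₂ = |v₂ − v_a| = 1.287 km/s.
Total Δv = Δv₁ + Δv₂ = 3.575 km/s.

Δv = 3580 m/s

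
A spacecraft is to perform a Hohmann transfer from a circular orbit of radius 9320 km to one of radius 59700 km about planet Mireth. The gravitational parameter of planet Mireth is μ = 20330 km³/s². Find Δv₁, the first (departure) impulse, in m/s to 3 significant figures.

Transfer-ellipse semi-major axis a_t = (r₁ + r₂)/2 = (9320 + 59700)/2 = 34510 km.
On the circular orbit at r = 9320 km, v_c = √(μ/r) = 1.47693 km/s.
Transfer-orbit speed at the same r (vis-viva, a = a_t): v_t = √[μ(2/r − 1/a_t)] = 1.94256 km/s.
Δv₁ = |v_t − v_c| = |1.94256 − 1.47693| = 0.4656 km/s.

Δv₁ = 466 m/s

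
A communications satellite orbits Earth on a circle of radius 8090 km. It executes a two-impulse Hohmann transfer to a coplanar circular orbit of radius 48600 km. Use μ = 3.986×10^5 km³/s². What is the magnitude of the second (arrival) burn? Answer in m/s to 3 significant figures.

Δv₂ = 1330 m/s

Transfer-ellipse semi-major axis a_t = (r₁ + r₂)/2 = (8090 + 48600)/2 = 28345 km.
On the circular orbit at r = 48600 km, v_c = √(μ/r) = 2.864 km/s.
Vis-viva on the transfer ellipse at r = 48600 km gives v_t = √[μ(2/r − 1/a_t)] = 1.530 km/s.
Δv₂ = |v_t − v_c| = |1.530 − 2.864| = 1.334 km/s.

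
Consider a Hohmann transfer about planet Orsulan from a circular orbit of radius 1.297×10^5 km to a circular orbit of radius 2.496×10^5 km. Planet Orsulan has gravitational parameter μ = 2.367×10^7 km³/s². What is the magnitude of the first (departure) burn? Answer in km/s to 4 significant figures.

Δv₁ = 1.989 km/s

Transfer-ellipse semi-major axis a_t = (r₁ + r₂)/2 = (1.297×10^5 + 2.496×10^5)/2 = 1.8965×10^5 km.
Circular speed at r = 1.297×10^5 km: v_c = √(μ/r) = 13.509 km/s.
Transfer-orbit speed at the same r (vis-viva, a = a_t): v_t = √[μ(2/r − 1/a_t)] = 15.498 km/s.
Δv₁ = |v_t − v_c| = |15.498 − 13.509| = 1.989 km/s.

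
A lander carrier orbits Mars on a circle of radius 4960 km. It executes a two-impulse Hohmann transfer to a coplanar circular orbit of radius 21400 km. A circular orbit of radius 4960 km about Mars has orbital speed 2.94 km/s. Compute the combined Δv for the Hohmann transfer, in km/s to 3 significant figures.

From the circular-orbit relation v² = μ/r at r = 4960 km: μ = v²r = (2.94)² × 4960 = 42872.3 km³/s².
The Hohmann ellipse has a_t = (r₁ + r₂)/2 = 13180 km.
At r₁ the circular-orbit speed is v₁ = √(μ/r₁) = 2.9400 km/s.
On the transfer ellipse at r₁, vis-viva gives v_p = √[μ(2/r₁ − 1/a_t)] = 3.7462 km/s.
First burn Δv₁ = |v_p − v₁| = 0.8062 km/s.
At r₂, v₂ = √(μ/r₂) = 1.4154 km/s.
Transfer-orbit speed at r₂: v_a = √[μ(2/r₂ − 1/a_t)] = 0.86829 km/s.
Second burn Δv₂ = |v₂ − v_a| = 0.5471 km/s.
Δv = Δv₁ + Δv₂ = 0.8062 + 0.5471 = 1.353 km/s.

Δv = 1.35 km/s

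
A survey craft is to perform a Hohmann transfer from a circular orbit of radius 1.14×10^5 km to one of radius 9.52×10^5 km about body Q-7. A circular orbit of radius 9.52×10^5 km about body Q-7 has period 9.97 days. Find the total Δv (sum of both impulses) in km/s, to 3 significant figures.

From Kepler's third law T² = 4π²r³/μ at r = 9.52×10^5 km, T = 9.97 days = 9.97 × 86400 s = 8.61408×10^5 s: μ = 4π²r³/T² = 4.59042×10^7 km³/s².
The Hohmann ellipse has a_t = (r₁ + r₂)/2 = 5.330×10^5 km.
At r₁ the circular-orbit speed is v₁ = √(μ/r₁) = 20.06661 km/s.
Transfer-orbit speed at r₁ (vis-viva): v_p = √[μ(2/r₁ − 1/a_t)] = 26.81815 km/s.
First burn Δv₁ = |v_p − v₁| = 6.7515 km/s.
At r₂, v₂ = √(μ/r₂) = 6.9440 km/s.
Transfer-orbit speed at r₂: v_a = √[μ(2/r₂ − 1/a_t)] = 3.2114 km/s.
Second burn Δv₂ = |v₂ − v_a| = 3.7326 km/s.
Δv = Δv₁ + Δv₂ = 6.7515 + 3.7326 = 10.48 km/s.

Δv = 10.5 km/s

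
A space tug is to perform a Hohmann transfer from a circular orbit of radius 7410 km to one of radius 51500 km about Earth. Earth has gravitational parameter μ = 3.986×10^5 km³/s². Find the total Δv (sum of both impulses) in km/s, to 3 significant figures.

Transfer-ellipse semi-major axis a_t = (r₁ + r₂)/2 = (7410 + 51500)/2 = 29455 km.
At r₁ the circular-orbit speed is v₁ = √(μ/r₁) = 7.3343 km/s.
Transfer-orbit speed at r₁ (vis-viva): v_p = √[μ(2/r₁ − 1/a_t)] = 9.6980 km/s.
First burn Δv₁ = |v_p − v₁| = 2.3637 km/s.
At r₂, v₂ = √(μ/r₂) = 2.7821 km/s.
Transfer-orbit speed at r₂: v_a = √[μ(2/r₂ − 1/a_t)] = 1.3954 km/s.
Second burn Δv₂ = |v₂ − v_a| = 1.3867 km/s.
Δv = Δv₁ + Δv₂ = 2.3637 + 1.3867 = 3.750 km/s.

Δv = 3.75 km/s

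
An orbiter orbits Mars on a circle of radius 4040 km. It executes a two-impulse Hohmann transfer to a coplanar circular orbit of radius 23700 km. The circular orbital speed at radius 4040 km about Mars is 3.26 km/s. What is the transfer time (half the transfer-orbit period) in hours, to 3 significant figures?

From the circular-orbit relation v² = μ/r at r = 4040 km: μ = v²r = (3.26)² × 4040 = 42935.5 km³/s².
The Hohmann ellipse has a_t = (r₁ + r₂)/2 = 13870 km.
Half the transfer-orbit period gives t = π√(a_t³/μ) = 24770 s.
Converting: 24770 s ÷ 3600 s/hour = 6.88 hours.

t = 6.88 hours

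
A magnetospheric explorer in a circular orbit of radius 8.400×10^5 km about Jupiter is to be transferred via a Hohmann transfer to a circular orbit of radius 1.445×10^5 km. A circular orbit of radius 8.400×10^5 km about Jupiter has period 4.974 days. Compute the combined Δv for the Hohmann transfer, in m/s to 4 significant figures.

Δv = 14700 m/s

From Kepler's third law T² = 4π²r³/μ at r = 8.400×10^5 km, T = 4.974 days = 4.974 × 86400 s = 4.297536×10^5 s: μ = 4π²r³/T² = 1.26695×10^8 km³/s².
Transfer-ellipse semi-major axis a_t = (r₁ + r₂)/2 = (8.400×10^5 + 1.445×10^5)/2 = 4.9225×10^5 km.
At r₁ the circular-orbit speed is v₁ = √(μ/r₁) = 12.281 km/s.
Transfer-orbit speed at r₁ (vis-viva): v_a = √[μ(2/r₁ − 1/a_t)] = 6.6540 km/s.
First burn Δv₁ = |v_a − v₁| = 5.627 km/s.
At r₂, v₂ = √(μ/r₂) = 29.61 km/s.
Transfer-orbit speed at r₂: v_p = √[μ(2/r₂ − 1/a_t)] = 38.68 km/s.
Second burn Δv₂ = |v₂ − v_p| = 9.070 km/s.
Total Δv = Δv₁ + Δv₂ = 14.70 km/s.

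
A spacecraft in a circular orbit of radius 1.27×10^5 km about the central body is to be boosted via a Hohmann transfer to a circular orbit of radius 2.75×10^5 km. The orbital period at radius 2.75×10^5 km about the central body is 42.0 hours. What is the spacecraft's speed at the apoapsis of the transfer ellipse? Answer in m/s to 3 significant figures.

From Kepler's third law T² = 4π²r³/μ at r = 2.75×10^5 km, T = 42.0 hours = 42.0 × 3600 s = 1.512×10^5 s: μ = 4π²r³/T² = 3.59132×10^7 km³/s².
The Hohmann ellipse has a_t = (r₁ + r₂)/2 = 2.010×10^5 km.
The apoapsis of the transfer ellipse is at r = 2.750×10^5 km.
From the vis-viva equation, v = √[μ(2/r − 1/a_t)] = 9.084 km/s.

v = 9080 m/s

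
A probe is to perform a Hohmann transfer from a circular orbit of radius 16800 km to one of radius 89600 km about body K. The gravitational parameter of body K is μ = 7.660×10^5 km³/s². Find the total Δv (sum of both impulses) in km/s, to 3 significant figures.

The Hohmann ellipse has a_t = (r₁ + r₂)/2 = 53200 km.
At r₁ the circular-orbit speed is v₁ = √(μ/r₁) = 6.75242 km/s.
Transfer-orbit speed at r₁ (vis-viva equation): v_p = √[μ(2/r₁ − 1/a_t)] = 8.76310 km/s.
First burn Δv₁ = |v_p − v₁| = 2.01068 km/s.
Circular speed at r₂: v₂ = √(μ/r₂) = 2.9239 km/s.
Transfer-orbit speed at r₂: v_a = √[μ(2/r₂ − 1/a_t)] = 1.6431 km/s.
Second burn Δv₂ = |v₂ − v_a| = 1.28080 km/s.
Δv = Δv₁ + Δv₂ = 2.01068 + 1.28080 = 3.291 km/s.

Δv = 3.29 km/s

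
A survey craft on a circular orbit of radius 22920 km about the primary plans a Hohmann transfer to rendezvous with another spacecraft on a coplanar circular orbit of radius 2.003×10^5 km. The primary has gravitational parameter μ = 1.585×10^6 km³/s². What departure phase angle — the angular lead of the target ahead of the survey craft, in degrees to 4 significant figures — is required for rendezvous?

φ = 105.1°

Transfer-ellipse semi-major axis a_t = (r₁ + r₂)/2 = (22920 + 2.003×10^5)/2 = 1.1161×10^5 km.
Transfer time t = π√(a_t³/μ) = 93044 s.
Target angular speed ω₂ = √(μ/r₂³) = 1.4044×10^-5 rad/s.
Angle swept by the target during transfer: ω₂·t = 1.3067 rad = 74.87°.
The survey craft traverses 180° on the transfer ellipse, so the target must lead by 180° − 74.87° = 105.1°.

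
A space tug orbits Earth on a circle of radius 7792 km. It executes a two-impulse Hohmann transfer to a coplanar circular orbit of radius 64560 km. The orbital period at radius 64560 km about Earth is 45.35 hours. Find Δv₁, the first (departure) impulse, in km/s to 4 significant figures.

From Kepler's third law T² = 4π²r³/μ at r = 64560 km, T = 45.35 hours = 45.35 × 3600 s = 1.6326×10^5 s: μ = 4π²r³/T² = 3.98557×10^5 km³/s².
Semi-major axis of the transfer orbit: a_t = (7792 + 64560)/2 = 36176 km.
On the circular orbit at r = 7792 km, v_c = √(μ/r) = 7.152 km/s.
Vis-viva on the transfer ellipse at r = 7792 km gives v_t = √[μ(2/r − 1/a_t)] = 9.554 km/s.
Δv₁ = |v_t − v_c| = |9.554 − 7.152| = 2.402 km/s.

Δv₁ = 2.402 km/s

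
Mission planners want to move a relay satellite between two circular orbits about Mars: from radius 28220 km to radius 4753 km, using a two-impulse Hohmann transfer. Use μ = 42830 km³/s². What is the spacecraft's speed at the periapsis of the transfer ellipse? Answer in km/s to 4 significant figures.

v = 3.927 km/s

The Hohmann ellipse has a_t = (r₁ + r₂)/2 = 16486.5 km.
At periapsis, r = 4753 km.
Applying v² = μ(2/r − 1/a_t): v = 3.927 km/s.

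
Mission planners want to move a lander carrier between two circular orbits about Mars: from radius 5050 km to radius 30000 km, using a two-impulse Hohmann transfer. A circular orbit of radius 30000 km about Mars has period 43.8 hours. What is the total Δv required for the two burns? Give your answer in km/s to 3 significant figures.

From Kepler's third law T² = 4π²r³/μ at r = 30000 km, T = 43.8 hours = 43.8 × 3600 s = 1.5768×10^5 s: μ = 4π²r³/T² = 42871.7 km³/s².
The Hohmann ellipse has a_t = (r₁ + r₂)/2 = 17525 km.
Circular speed at r₁: v₁ = √(μ/r₁) = √(42871.7/5050) = 2.9137 km/s.
Transfer-orbit speed at r₁ (vis-viva): v_p = √[μ(2/r₁ − 1/a_t)] = 3.8122 km/s.
First burn Δv₁ = |v_p − v₁| = 0.8985 km/s.
At r₂, v₂ = √(μ/r₂) = 1.1954 km/s.
Transfer-orbit speed at r₂: v_a = √[μ(2/r₂ − 1/a_t)] = 0.64171 km/s.
Second burn Δv₂ = |v₂ − v_a| = 0.5537 km/s.
Total Δv = Δv₁ + Δv₂ = 1.452 km/s.

Δv = 1.45 km/s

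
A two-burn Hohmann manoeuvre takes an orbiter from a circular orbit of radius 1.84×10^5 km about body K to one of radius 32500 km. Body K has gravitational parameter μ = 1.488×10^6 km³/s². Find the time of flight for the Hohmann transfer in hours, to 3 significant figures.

Transfer-ellipse semi-major axis a_t = (r₁ + r₂)/2 = (1.840×10^5 + 32500)/2 = 1.0825×10^5 km.
Transfer time t = π√(a_t³/μ) = π√((1.0825×10^5)³ / 1.488×10^6) = 91730 s.
Converting: 91730 s ÷ 3600 s/hour = 25.5 hours.

t = 25.5 hours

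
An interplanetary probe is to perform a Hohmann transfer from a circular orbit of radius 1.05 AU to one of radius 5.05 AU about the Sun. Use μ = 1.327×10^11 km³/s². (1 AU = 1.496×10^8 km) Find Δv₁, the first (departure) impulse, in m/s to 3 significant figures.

Δv₁ = 8330 m/s

In km: r₁ = 1.05 × 1.496×10^8 = 1.5708×10^8 km; r₂ = 5.05 × 1.496×10^8 = 7.5548×10^8 km.
The Hohmann ellipse has a_t = (r₁ + r₂)/2 = 4.5628×10^8 km.
Circular speed at r = 1.5708×10^8 km: v_c = √(μ/r) = 29.065 km/s.
Transfer-orbit speed at the same r (vis-viva, a = a_t): v_t = √[μ(2/r − 1/a_t)] = 37.400 km/s.
Δv₁ = |v_t − v_c| = |37.400 − 29.065| = 8.335 km/s.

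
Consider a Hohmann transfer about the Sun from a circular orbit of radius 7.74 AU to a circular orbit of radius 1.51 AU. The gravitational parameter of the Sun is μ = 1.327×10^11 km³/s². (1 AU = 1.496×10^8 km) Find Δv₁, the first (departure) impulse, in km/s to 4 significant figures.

In km: r₁ = 7.74 × 1.496×10^8 = 1.157904×10^9 km; r₂ = 1.51 × 1.496×10^8 = 2.25896×10^8 km.
Semi-major axis of the transfer orbit: a_t = (1.157904×10^9 + 2.25896×10^8)/2 = 6.919×10^8 km.
Circular speed at r = 1.157904×10^9 km: v_c = √(μ/r) = 10.705 km/s.
Vis-viva on the transfer ellipse at r = 1.157904×10^9 km gives v_t = √[μ(2/r − 1/a_t)] = 6.1169 km/s.
Δv₁ = |v_t − v_c| = |6.1169 − 10.705| = 4.588 km/s.

Δv₁ = 4.588 km/s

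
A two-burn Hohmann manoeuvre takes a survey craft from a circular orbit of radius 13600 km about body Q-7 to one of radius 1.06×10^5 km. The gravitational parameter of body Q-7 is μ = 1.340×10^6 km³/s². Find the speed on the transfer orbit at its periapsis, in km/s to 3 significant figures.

v = 13.2 km/s

Semi-major axis of the transfer orbit: a_t = (13600 + 1.060×10^5)/2 = 59800 km.
The periapsis of the transfer ellipse is at r = 13600 km.
From the vis-viva equation, v = √[μ(2/r − 1/a_t)] = 13.22 km/s.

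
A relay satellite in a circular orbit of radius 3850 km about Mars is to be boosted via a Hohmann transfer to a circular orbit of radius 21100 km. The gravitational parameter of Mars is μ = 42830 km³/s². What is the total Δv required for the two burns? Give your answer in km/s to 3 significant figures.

Δv = 1.64 km/s

Semi-major axis of the transfer orbit: a_t = (3850 + 21100)/2 = 12475 km.
Circular speed at r₁: v₁ = √(μ/r₁) = √(42830/3850) = 3.3354 km/s.
Transfer-orbit speed at r₁ (vis-viva): v_p = √[μ(2/r₁ − 1/a_t)] = 4.3378 km/s.
First burn Δv₁ = |v_p − v₁| = 1.0024 km/s.
Circular speed at r₂: v₂ = √(μ/r₂) = 1.424731 km/s.
Transfer-orbit speed at r₂: v_a = √[μ(2/r₂ − 1/a_t)] = 0.7914854 km/s.
Second burn Δv₂ = |v₂ − v_a| = 0.63325 km/s.
Total Δv = Δv₁ + Δv₂ = 1.636 km/s.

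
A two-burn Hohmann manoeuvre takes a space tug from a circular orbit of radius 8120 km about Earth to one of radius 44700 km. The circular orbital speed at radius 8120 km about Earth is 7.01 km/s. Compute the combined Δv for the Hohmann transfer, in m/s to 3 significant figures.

From the circular-orbit relation v² = μ/r at r = 8120 km: μ = v²r = (7.01)² × 8120 = 3.99018×10^5 km³/s².
Semi-major axis of the transfer orbit: a_t = (8120 + 44700)/2 = 26410 km.
At r₁ the circular-orbit speed is v₁ = √(μ/r₁) = 7.010 km/s.
On the transfer ellipse at r₁, v² = μ(2/r − 1/a) gives v_p = √[μ(2/r₁ − 1/a_t)] = 9.120 km/s.
First burn Δv₁ = |v_p − v₁| = 2.110 km/s.
Circular speed at r₂: v₂ = √(μ/r₂) = 2.988 km/s.
Transfer-orbit speed at r₂: v_a = √[μ(2/r₂ − 1/a_t)] = 1.657 km/s.
Second burn Δv₂ = |v₂ − v_a| = 1.331 km/s.
Total Δv = Δv₁ + Δv₂ = 3.441 km/s.

Δv = 3440 m/s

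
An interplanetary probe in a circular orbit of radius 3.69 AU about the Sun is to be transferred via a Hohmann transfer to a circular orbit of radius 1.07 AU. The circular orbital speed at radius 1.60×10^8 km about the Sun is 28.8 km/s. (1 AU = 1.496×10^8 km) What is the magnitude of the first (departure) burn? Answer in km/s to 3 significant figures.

From the circular-orbit relation v² = μ/r at r = 1.60×10^8 km: μ = v²r = (28.8)² × 1.60×10^8 = 1.32710×10^11 km³/s².
In km: r₁ = 3.69 × 1.496×10^8 = 5.52024×10^8 km; r₂ = 1.07 × 1.496×10^8 = 1.60072×10^8 km.
Transfer-ellipse semi-major axis a_t = (r₁ + r₂)/2 = (5.52024×10^8 + 1.60072×10^8)/2 = 3.56048×10^8 km.
Circular speed at r = 5.52024×10^8 km: v_c = √(μ/r) = 15.505 km/s.
Transfer-orbit speed at the same r (vis-viva, a = a_t): v_t = √[μ(2/r − 1/a_t)] = 10.396 km/s.
Δv₁ = |v_t − v_c| = |10.396 − 15.505| = 5.109 km/s.

Δv₁ = 5.11 km/s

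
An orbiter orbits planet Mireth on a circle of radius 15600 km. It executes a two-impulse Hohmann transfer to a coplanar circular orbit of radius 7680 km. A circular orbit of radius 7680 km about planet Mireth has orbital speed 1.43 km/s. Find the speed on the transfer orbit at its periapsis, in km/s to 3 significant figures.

From the circular-orbit relation v² = μ/r at r = 7680 km: μ = v²r = (1.43)² × 7680 = 15704.8 km³/s².
Semi-major axis of the transfer orbit: a_t = (15600 + 7680)/2 = 11640 km.
At periapsis, r = 7680 km.
Vis-viva: v = √[μ(2/r − 1/a_t)] = √[15704.8 × (2/7680 − 1/11640)] = 1.655 km/s.

v = 1.66 km/s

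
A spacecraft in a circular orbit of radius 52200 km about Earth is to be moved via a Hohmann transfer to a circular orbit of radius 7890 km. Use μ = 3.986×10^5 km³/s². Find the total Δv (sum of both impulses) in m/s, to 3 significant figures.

Transfer-ellipse semi-major axis a_t = (r₁ + r₂)/2 = (52200 + 7890)/2 = 30045 km.
At r₁ the circular-orbit speed is v₁ = √(μ/r₁) = 2.763 km/s.
Transfer-orbit speed at r₁ (vis-viva): v_a = √[μ(2/r₁ − 1/a_t)] = 1.416 km/s.
First burn Δv₁ = |v_a − v₁| = 1.347 km/s.
Circular speed at r₂: v₂ = √(μ/r₂) = 7.108 km/s.
Transfer-orbit speed at r₂: v_p = √[μ(2/r₂ − 1/a_t)] = 9.369 km/s.
Second burn Δv₂ = |v₂ − v_p| = 2.261 km/s.
Δv = Δv₁ + Δv₂ = 1.347 + 2.261 = 3.608 km/s.

Δv = 3610 m/s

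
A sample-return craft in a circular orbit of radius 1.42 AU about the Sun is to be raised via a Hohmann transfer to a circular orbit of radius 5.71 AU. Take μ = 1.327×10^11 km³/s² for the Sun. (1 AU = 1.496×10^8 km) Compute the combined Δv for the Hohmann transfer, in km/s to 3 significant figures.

Δv = 11.2 km/s

In km: r₁ = 1.42 × 1.496×10^8 = 2.12432×10^8 km; r₂ = 5.71 × 1.496×10^8 = 8.54216×10^8 km.
The Hohmann ellipse has a_t = (r₁ + r₂)/2 = 5.33324×10^8 km.
Circular speed at r₁: v₁ = √(μ/r₁) = √(1.327×10^11/2.12432×10^8) = 24.993 km/s.
Transfer-orbit speed at r₁ (v² = μ(2/r − 1/a)): v_p = √[μ(2/r₁ − 1/a_t)] = 31.631 km/s.
First burn Δv₁ = |v_p − v₁| = 6.638 km/s.
At r₂, v₂ = √(μ/r₂) = 12.464 km/s.
Transfer-orbit speed at r₂: v_a = √[μ(2/r₂ − 1/a_t)] = 7.8662 km/s.
Second burn Δv₂ = |v₂ − v_a| = 4.598 km/s.
Δv = Δv₁ + Δv₂ = 6.638 + 4.598 = 11.24 km/s.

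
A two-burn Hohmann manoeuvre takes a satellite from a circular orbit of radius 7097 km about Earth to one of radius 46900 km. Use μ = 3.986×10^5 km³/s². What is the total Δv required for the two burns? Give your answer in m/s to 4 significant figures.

Semi-major axis of the transfer orbit: a_t = (7097 + 46900)/2 = 26998.5 km.
Circular speed at r₁: v₁ = √(μ/r₁) = √(3.986×10^5/7097) = 7.4943 km/s.
On the transfer ellipse at r₁, v² = μ(2/r − 1/a) gives v_p = √[μ(2/r₁ − 1/a_t)] = 9.8775 km/s.
First burn Δv₁ = |v_p − v₁| = 2.383 km/s.
Circular speed at r₂: v₂ = √(μ/r₂) = 2.9153 km/s.
Transfer-orbit speed at r₂: v_a = √[μ(2/r₂ − 1/a_t)] = 1.4947 km/s.
Second burn Δv₂ = |v₂ − v_a| = 1.421 km/s.
Total Δv = Δv₁ + Δv₂ = 3.804 km/s.

Δv = 3804 m/s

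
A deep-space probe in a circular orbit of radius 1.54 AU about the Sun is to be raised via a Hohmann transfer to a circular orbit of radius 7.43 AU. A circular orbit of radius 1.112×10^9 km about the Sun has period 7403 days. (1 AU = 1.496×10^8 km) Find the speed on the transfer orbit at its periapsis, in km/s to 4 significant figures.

v = 30.89 km/s

From Kepler's third law T² = 4π²r³/μ at r = 1.112×10^9 km, T = 7403 days = 7403 × 86400 s = 6.396192×10^8 s: μ = 4π²r³/T² = 1.32688×10^11 km³/s².
In km: r₁ = 1.54 × 1.496×10^8 = 2.30384×10^8 km; r₂ = 7.43 × 1.496×10^8 = 1.111528×10^9 km.
Semi-major axis of the transfer orbit: a_t = (2.30384×10^8 + 1.111528×10^9)/2 = 6.70956×10^8 km.
The periapsis of the transfer ellipse is at r = 2.30384×10^8 km.
Vis-viva: v = √[μ(2/r − 1/a_t)] = √[1.32688×10^11 × (2/2.30384×10^8 − 1/6.70956×10^8)] = 30.89 km/s.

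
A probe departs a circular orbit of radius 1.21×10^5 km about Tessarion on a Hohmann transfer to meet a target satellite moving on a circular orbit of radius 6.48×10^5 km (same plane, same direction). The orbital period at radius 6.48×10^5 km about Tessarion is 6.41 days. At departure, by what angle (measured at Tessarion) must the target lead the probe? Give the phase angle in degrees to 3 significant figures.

From Kepler's third law T² = 4π²r³/μ at r = 6.48×10^5 km, T = 6.41 days = 6.41 × 86400 s = 5.53824×10^5 s: μ = 4π²r³/T² = 3.50220×10^7 km³/s².
Transfer-ellipse semi-major axis a_t = (r₁ + r₂)/2 = (1.210×10^5 + 6.480×10^5)/2 = 3.845×10^5 km.
Transfer time t = π√(a_t³/μ) = 1.2657×10^5 s.
The target's mean motion on its circular orbit is ω₂ = √(μ/r₂³) = 1.1345×10^-5 rad/s.
Angle swept by the target during transfer: ω₂·t = 1.4359 rad = 82.27°.
The probe traverses 180° on the transfer ellipse, so the target must lead by 180° − 82.27° = 97.7°.

φ = 97.7°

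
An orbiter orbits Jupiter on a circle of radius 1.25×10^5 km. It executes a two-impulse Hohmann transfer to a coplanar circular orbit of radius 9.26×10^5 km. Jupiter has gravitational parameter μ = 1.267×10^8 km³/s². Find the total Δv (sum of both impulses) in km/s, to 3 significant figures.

Δv = 16.4 km/s

Transfer-ellipse semi-major axis a_t = (r₁ + r₂)/2 = (1.250×10^5 + 9.260×10^5)/2 = 5.255×10^5 km.
At r₁ the circular-orbit speed is v₁ = √(μ/r₁) = 31.8371 km/s.
On the transfer ellipse at r₁, vis-viva gives v_p = √[μ(2/r₁ − 1/a_t)] = 42.2622 km/s.
First burn Δv₁ = |v_p − v₁| = 10.43 km/s.
Circular speed at r₂: v₂ = √(μ/r₂) = 11.697 km/s.
Transfer-orbit speed at r₂: v_a = √[μ(2/r₂ − 1/a_t)] = 5.7049 km/s.
Second burn Δv₂ = |v₂ − v_a| = 5.992 km/s.
Total Δv = Δv₁ + Δv₂ = 16.42 km/s.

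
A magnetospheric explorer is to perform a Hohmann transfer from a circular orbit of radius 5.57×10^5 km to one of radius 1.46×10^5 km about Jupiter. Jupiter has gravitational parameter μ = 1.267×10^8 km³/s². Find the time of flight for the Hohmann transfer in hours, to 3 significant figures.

Transfer-ellipse semi-major axis a_t = (r₁ + r₂)/2 = (5.570×10^5 + 1.460×10^5)/2 = 3.515×10^5 km.
Half the transfer-orbit period gives t = π√(a_t³/μ) = 58160 s.
Converting: 58160 s ÷ 3600 s/hour = 16.2 hours.

t = 16.2 hours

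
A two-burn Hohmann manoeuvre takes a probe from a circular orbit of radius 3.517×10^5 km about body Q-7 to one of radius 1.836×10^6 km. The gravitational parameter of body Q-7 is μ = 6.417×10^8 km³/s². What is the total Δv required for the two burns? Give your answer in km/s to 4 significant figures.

Transfer-ellipse semi-major axis a_t = (r₁ + r₂)/2 = (3.517×10^5 + 1.836×10^6)/2 = 1.09385×10^6 km.
Circular speed at r₁: v₁ = √(μ/r₁) = √(6.417×10^8/3.517×10^5) = 42.715 km/s.
Transfer-orbit speed at r₁ (vis-viva): v_p = √[μ(2/r₁ − 1/a_t)] = 55.340 km/s.
First burn Δv₁ = |v_p − v₁| = 12.625 km/s.
Circular speed at r₂: v₂ = √(μ/r₂) = 18.6952 km/s.
Transfer-orbit speed at r₂: v_a = √[μ(2/r₂ − 1/a_t)] = 10.6008 km/s.
Second burn Δv₂ = |v₂ − v_a| = 8.0944 km/s.
Total Δv = Δv₁ + Δv₂ = 20.72 km/s.

Δv = 20.72 km/s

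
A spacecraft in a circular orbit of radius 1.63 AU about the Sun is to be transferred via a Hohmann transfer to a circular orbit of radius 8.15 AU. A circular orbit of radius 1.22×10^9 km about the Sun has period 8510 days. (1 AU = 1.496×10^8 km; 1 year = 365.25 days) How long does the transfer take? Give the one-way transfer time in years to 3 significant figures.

From Kepler's third law T² = 4π²r³/μ at r = 1.22×10^9 km, T = 8510 days = 8510 × 86400 s = 7.35264×10^8 s: μ = 4π²r³/T² = 1.32603×10^11 km³/s².
In km: r₁ = 1.63 × 1.496×10^8 = 2.43848×10^8 km; r₂ = 8.15 × 1.496×10^8 = 1.21924×10^9 km.
Semi-major axis of the transfer orbit: a_t = (2.43848×10^8 + 1.21924×10^9)/2 = 7.31544×10^8 km.
Transfer time t = π√(a_t³/μ) = π√((7.31544×10^8)³ / 1.32603×10^11) = 1.707×10^8 s.
Converting: 1.707×10^8 s ÷ 3.15576×10^7 s/year (365.25 × 86400) = 5.41 years.

t = 5.41 years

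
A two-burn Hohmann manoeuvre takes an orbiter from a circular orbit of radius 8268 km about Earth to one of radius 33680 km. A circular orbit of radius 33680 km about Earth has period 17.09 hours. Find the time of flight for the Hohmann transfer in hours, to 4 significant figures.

t = 4.199 hours

From Kepler's third law T² = 4π²r³/μ at r = 33680 km, T = 17.09 hours = 17.09 × 3600 s = 61524 s: μ = 4π²r³/T² = 3.98462×10^5 km³/s².
The Hohmann ellipse has a_t = (r₁ + r₂)/2 = 20974 km.
Half the transfer-orbit period gives t = π√(a_t³/μ) = 15117 s.
Converting: 15117 s ÷ 3600 s/hour = 4.199 hours.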